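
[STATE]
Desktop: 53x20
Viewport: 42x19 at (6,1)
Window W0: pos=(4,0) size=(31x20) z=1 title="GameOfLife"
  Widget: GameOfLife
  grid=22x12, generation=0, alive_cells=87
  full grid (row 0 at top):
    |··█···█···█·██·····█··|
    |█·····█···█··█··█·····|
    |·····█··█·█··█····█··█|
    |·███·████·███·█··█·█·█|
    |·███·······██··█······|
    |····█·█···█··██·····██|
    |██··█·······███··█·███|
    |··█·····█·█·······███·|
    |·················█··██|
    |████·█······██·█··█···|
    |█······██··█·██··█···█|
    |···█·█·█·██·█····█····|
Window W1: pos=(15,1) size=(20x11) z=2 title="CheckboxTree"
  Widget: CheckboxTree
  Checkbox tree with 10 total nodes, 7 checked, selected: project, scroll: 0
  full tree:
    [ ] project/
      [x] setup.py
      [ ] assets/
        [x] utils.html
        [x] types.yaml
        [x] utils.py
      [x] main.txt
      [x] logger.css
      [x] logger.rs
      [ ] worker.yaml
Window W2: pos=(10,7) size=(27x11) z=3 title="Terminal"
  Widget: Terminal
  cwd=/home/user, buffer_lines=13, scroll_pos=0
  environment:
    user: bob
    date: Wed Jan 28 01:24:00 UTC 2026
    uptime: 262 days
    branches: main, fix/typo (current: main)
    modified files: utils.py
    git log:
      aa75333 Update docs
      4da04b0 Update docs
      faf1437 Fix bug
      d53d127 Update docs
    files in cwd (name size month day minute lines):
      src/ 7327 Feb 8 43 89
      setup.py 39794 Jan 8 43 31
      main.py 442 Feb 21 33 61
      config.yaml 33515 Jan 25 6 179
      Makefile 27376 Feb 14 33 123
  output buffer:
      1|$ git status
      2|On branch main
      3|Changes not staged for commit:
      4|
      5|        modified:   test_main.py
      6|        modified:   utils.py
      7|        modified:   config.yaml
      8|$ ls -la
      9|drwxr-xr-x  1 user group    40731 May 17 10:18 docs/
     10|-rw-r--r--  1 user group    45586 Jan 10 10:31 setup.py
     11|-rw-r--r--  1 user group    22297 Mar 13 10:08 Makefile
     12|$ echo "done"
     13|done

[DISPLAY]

GameOfLif┏━━━━━━━━━━━━━━━━━━┓             
─────────┃ CheckboxTree     ┃             
en: 0    ┠──────────────────┨             
·█···█···┃>[-] project/     ┃             
·····█···┃   [x] setup.py   ┃             
····█··█·┃   [x] assets/    ┃             
███·┏━━━━━━━━━━━━━━━━━━━━━━━━━┓           
███·┃ Terminal                ┃           
···█┠─────────────────────────┨           
█··█┃$ git status             ┃           
·█··┃On branch main           ┃           
····┃Changes not staged for co┃           
███·┃                         ┃           
····┃        modified:   test_┃           
··█·┃        modified:   utils┃           
    ┃        modified:   confi┃           
    ┗━━━━━━━━━━━━━━━━━━━━━━━━━┛           
                            ┃             
━━━━━━━━━━━━━━━━━━━━━━━━━━━━┛             


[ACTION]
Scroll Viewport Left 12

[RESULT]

    ┃ GameOfLif┏━━━━━━━━━━━━━━━━━━┓       
    ┠──────────┃ CheckboxTree     ┃       
    ┃Gen: 0    ┠──────────────────┨       
    ┃··█···█···┃>[-] project/     ┃       
    ┃█·····█···┃   [x] setup.py   ┃       
    ┃·····█··█·┃   [x] assets/    ┃       
    ┃·███·┏━━━━━━━━━━━━━━━━━━━━━━━━━┓     
    ┃·███·┃ Terminal                ┃     
    ┃····█┠─────────────────────────┨     
    ┃██··█┃$ git status             ┃     
    ┃··█··┃On branch main           ┃     
    ┃·····┃Changes not staged for co┃     
    ┃████·┃                         ┃     
    ┃█····┃        modified:   test_┃     
    ┃···█·┃        modified:   utils┃     
    ┃     ┃        modified:   confi┃     
    ┃     ┗━━━━━━━━━━━━━━━━━━━━━━━━━┛     
    ┃                             ┃       
    ┗━━━━━━━━━━━━━━━━━━━━━━━━━━━━━┛       


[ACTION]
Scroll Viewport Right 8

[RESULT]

meOfLif┏━━━━━━━━━━━━━━━━━━┓               
───────┃ CheckboxTree     ┃               
: 0    ┠──────────────────┨               
···█···┃>[-] project/     ┃               
···█···┃   [x] setup.py   ┃               
··█··█·┃   [x] assets/    ┃               
█·┏━━━━━━━━━━━━━━━━━━━━━━━━━┓             
█·┃ Terminal                ┃             
·█┠─────────────────────────┨             
·█┃$ git status             ┃             
··┃On branch main           ┃             
··┃Changes not staged for co┃             
█·┃                         ┃             
··┃        modified:   test_┃             
█·┃        modified:   utils┃             
  ┃        modified:   confi┃             
  ┗━━━━━━━━━━━━━━━━━━━━━━━━━┛             
                          ┃               
━━━━━━━━━━━━━━━━━━━━━━━━━━┛               


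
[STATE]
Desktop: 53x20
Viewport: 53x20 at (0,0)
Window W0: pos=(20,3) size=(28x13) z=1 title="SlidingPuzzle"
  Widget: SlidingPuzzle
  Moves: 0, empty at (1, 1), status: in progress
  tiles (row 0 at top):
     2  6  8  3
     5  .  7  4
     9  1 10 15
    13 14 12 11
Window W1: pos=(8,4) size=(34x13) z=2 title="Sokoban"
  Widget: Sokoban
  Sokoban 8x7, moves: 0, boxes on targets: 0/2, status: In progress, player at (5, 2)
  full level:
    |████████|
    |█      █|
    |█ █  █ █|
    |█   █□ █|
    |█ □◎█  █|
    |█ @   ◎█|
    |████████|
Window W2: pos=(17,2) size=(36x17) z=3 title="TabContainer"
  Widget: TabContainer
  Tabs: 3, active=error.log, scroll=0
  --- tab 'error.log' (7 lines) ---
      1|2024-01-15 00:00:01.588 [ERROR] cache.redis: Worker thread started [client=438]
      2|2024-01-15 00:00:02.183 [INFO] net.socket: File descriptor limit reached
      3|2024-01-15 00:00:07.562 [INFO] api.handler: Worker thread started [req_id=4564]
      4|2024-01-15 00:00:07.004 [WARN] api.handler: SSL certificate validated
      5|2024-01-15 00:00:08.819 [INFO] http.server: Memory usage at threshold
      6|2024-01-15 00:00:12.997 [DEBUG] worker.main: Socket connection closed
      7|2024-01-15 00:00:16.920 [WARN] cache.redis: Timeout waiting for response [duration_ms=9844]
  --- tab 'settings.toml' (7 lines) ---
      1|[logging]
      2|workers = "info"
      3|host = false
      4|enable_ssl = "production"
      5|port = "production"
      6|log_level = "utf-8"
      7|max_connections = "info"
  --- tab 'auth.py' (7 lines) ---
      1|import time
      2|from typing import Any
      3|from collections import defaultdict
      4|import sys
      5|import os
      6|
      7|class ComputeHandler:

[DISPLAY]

                                                     
                                                     
                 ┏━━━━━━━━━━━━━━━━━━━━━━━━━━━━━━━━━━┓
                 ┃ TabContainer                     ┃
        ┏━━━━━━━━┠──────────────────────────────────┨
        ┃ Sokoban┃[error.log]│ settings.toml │ auth.┃
        ┠────────┃──────────────────────────────────┃
        ┃████████┃2024-01-15 00:00:01.588 [ERROR] ca┃
        ┃█      █┃2024-01-15 00:00:02.183 [INFO] net┃
        ┃█ █  █ █┃2024-01-15 00:00:07.562 [INFO] api┃
        ┃█   █□ █┃2024-01-15 00:00:07.004 [WARN] api┃
        ┃█ □◎█  █┃2024-01-15 00:00:08.819 [INFO] htt┃
        ┃█ @   ◎█┃2024-01-15 00:00:12.997 [DEBUG] wo┃
        ┃████████┃2024-01-15 00:00:16.920 [WARN] cac┃
        ┃Moves: 0┃                                  ┃
        ┃        ┃                                  ┃
        ┗━━━━━━━━┃                                  ┃
                 ┃                                  ┃
                 ┗━━━━━━━━━━━━━━━━━━━━━━━━━━━━━━━━━━┛
                                                     


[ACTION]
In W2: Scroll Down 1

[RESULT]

                                                     
                                                     
                 ┏━━━━━━━━━━━━━━━━━━━━━━━━━━━━━━━━━━┓
                 ┃ TabContainer                     ┃
        ┏━━━━━━━━┠──────────────────────────────────┨
        ┃ Sokoban┃[error.log]│ settings.toml │ auth.┃
        ┠────────┃──────────────────────────────────┃
        ┃████████┃2024-01-15 00:00:02.183 [INFO] net┃
        ┃█      █┃2024-01-15 00:00:07.562 [INFO] api┃
        ┃█ █  █ █┃2024-01-15 00:00:07.004 [WARN] api┃
        ┃█   █□ █┃2024-01-15 00:00:08.819 [INFO] htt┃
        ┃█ □◎█  █┃2024-01-15 00:00:12.997 [DEBUG] wo┃
        ┃█ @   ◎█┃2024-01-15 00:00:16.920 [WARN] cac┃
        ┃████████┃                                  ┃
        ┃Moves: 0┃                                  ┃
        ┃        ┃                                  ┃
        ┗━━━━━━━━┃                                  ┃
                 ┃                                  ┃
                 ┗━━━━━━━━━━━━━━━━━━━━━━━━━━━━━━━━━━┛
                                                     


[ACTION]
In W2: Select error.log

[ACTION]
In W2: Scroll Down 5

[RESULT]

                                                     
                                                     
                 ┏━━━━━━━━━━━━━━━━━━━━━━━━━━━━━━━━━━┓
                 ┃ TabContainer                     ┃
        ┏━━━━━━━━┠──────────────────────────────────┨
        ┃ Sokoban┃[error.log]│ settings.toml │ auth.┃
        ┠────────┃──────────────────────────────────┃
        ┃████████┃2024-01-15 00:00:12.997 [DEBUG] wo┃
        ┃█      █┃2024-01-15 00:00:16.920 [WARN] cac┃
        ┃█ █  █ █┃                                  ┃
        ┃█   █□ █┃                                  ┃
        ┃█ □◎█  █┃                                  ┃
        ┃█ @   ◎█┃                                  ┃
        ┃████████┃                                  ┃
        ┃Moves: 0┃                                  ┃
        ┃        ┃                                  ┃
        ┗━━━━━━━━┃                                  ┃
                 ┃                                  ┃
                 ┗━━━━━━━━━━━━━━━━━━━━━━━━━━━━━━━━━━┛
                                                     


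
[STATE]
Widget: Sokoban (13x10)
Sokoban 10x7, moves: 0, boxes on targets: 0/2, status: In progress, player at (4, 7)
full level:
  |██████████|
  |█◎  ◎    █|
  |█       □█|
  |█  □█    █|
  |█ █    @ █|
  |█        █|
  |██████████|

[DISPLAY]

██████████   
█◎  ◎    █   
█       □█   
█  □█    █   
█ █    @ █   
█        █   
██████████   
Moves: 0  0/2
             
             


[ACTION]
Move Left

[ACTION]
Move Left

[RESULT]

██████████   
█◎  ◎    █   
█       □█   
█  □█    █   
█ █  @   █   
█        █   
██████████   
Moves: 2  0/2
             
             


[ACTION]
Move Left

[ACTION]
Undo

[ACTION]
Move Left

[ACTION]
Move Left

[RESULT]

██████████   
█◎  ◎    █   
█       □█   
█  □█    █   
█ █@     █   
█        █   
██████████   
Moves: 4  0/2
             
             


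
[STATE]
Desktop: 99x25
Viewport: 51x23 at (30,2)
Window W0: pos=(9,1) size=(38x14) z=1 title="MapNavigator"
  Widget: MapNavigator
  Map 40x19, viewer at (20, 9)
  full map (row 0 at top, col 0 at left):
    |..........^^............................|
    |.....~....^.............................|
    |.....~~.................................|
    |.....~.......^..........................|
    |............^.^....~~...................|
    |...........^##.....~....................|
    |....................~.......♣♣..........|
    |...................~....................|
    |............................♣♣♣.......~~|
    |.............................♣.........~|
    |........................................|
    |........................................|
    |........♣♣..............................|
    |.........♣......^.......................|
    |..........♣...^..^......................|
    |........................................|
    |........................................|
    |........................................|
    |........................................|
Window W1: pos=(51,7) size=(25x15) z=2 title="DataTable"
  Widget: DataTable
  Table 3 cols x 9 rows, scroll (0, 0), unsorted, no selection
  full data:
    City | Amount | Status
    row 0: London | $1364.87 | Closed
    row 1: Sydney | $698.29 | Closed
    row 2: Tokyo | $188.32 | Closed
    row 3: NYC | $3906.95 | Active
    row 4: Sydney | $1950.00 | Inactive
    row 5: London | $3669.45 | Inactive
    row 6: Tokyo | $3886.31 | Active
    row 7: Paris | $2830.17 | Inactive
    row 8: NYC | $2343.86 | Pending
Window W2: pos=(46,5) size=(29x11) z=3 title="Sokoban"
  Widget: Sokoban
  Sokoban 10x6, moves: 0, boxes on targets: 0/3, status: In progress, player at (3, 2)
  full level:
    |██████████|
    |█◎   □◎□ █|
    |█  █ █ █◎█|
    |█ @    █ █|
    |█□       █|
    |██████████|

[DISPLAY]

                ┃                                  
────────────────┨                                  
................┃                                  
................┏━━━━━━━━━━━━━━━━━━━━━━━━━━━┓      
......♣♣........┃ Sokoban                   ┃      
................┠───────────────────────────┨┓     
......♣♣♣.......┃██████████                 ┃┃     
.......♣........┃█◎   □◎□ █                 ┃┨     
................┃█  █ █ █◎█                 ┃┃     
................┃█ @    █ █                 ┃┃     
................┃█□       █                 ┃┃     
................┃██████████                 ┃┃     
━━━━━━━━━━━━━━━━┃Moves: 0  0/3              ┃┃     
                ┗━━━━━━━━━━━━━━━━━━━━━━━━━━━┛┃     
                     ┃Sydney│$1950.00│Inactiv┃     
                     ┃London│$3669.45│Inactiv┃     
                     ┃Tokyo │$3886.31│Active ┃     
                     ┃Paris │$2830.17│Inactiv┃     
                     ┃NYC   │$2343.86│Pending┃     
                     ┗━━━━━━━━━━━━━━━━━━━━━━━┛     
                                                   
                                                   
                                                   


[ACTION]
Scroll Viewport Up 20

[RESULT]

                                                   
━━━━━━━━━━━━━━━━┓                                  
                ┃                                  
────────────────┨                                  
................┃                                  
................┏━━━━━━━━━━━━━━━━━━━━━━━━━━━┓      
......♣♣........┃ Sokoban                   ┃      
................┠───────────────────────────┨┓     
......♣♣♣.......┃██████████                 ┃┃     
.......♣........┃█◎   □◎□ █                 ┃┨     
................┃█  █ █ █◎█                 ┃┃     
................┃█ @    █ █                 ┃┃     
................┃█□       █                 ┃┃     
................┃██████████                 ┃┃     
━━━━━━━━━━━━━━━━┃Moves: 0  0/3              ┃┃     
                ┗━━━━━━━━━━━━━━━━━━━━━━━━━━━┛┃     
                     ┃Sydney│$1950.00│Inactiv┃     
                     ┃London│$3669.45│Inactiv┃     
                     ┃Tokyo │$3886.31│Active ┃     
                     ┃Paris │$2830.17│Inactiv┃     
                     ┃NYC   │$2343.86│Pending┃     
                     ┗━━━━━━━━━━━━━━━━━━━━━━━┛     
                                                   


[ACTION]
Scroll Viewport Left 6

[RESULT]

                                                   
━━━━━━━━━━━━━━━━━━━━━━┓                            
                      ┃                            
──────────────────────┨                            
...~~.................┃                            
...~..................┏━━━━━━━━━━━━━━━━━━━━━━━━━━━┓
....~.......♣♣........┃ Sokoban                   ┃
...~..................┠───────────────────────────┨
............♣♣♣.......┃██████████                 ┃
....@........♣........┃█◎   □◎□ █                 ┃
......................┃█  █ █ █◎█                 ┃
......................┃█ @    █ █                 ┃
......................┃█□       █                 ┃
^.....................┃██████████                 ┃
━━━━━━━━━━━━━━━━━━━━━━┃Moves: 0  0/3              ┃
                      ┗━━━━━━━━━━━━━━━━━━━━━━━━━━━┛
                           ┃Sydney│$1950.00│Inactiv
                           ┃London│$3669.45│Inactiv
                           ┃Tokyo │$3886.31│Active 
                           ┃Paris │$2830.17│Inactiv
                           ┃NYC   │$2343.86│Pending
                           ┗━━━━━━━━━━━━━━━━━━━━━━━
                                                   


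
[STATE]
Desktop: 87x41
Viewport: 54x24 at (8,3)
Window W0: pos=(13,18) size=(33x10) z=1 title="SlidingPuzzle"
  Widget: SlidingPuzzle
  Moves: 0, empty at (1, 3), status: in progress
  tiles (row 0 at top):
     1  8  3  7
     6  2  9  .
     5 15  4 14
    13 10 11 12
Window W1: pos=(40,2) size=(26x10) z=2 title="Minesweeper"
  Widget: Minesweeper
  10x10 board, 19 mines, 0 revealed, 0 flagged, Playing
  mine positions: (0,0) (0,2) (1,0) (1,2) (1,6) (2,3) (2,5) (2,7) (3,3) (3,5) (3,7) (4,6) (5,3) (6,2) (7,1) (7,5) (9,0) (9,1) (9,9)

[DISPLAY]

                                ┃ Minesweeper         
                                ┠─────────────────────
                                ┃■■■■■■■■■■           
                                ┃■■■■■■■■■■           
                                ┃■■■■■■■■■■           
                                ┃■■■■■■■■■■           
                                ┃■■■■■■■■■■           
                                ┃■■■■■■■■■■           
                                ┗━━━━━━━━━━━━━━━━━━━━━
                                                      
                                                      
                                                      
                                                      
                                                      
                                                      
     ┏━━━━━━━━━━━━━━━━━━━━━━━━━━━━━━━┓                
     ┃ SlidingPuzzle                 ┃                
     ┠───────────────────────────────┨                
     ┃┌────┬────┬────┬────┐          ┃                
     ┃│  1 │  8 │  3 │  7 │          ┃                
     ┃├────┼────┼────┼────┤          ┃                
     ┃│  6 │  2 │  9 │    │          ┃                
     ┃├────┼────┼────┼────┤          ┃                
     ┃│  5 │ 15 │  4 │ 14 │          ┃                


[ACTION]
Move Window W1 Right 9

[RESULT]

                                         ┃ Minesweeper
                                         ┠────────────
                                         ┃■■■■■■■■■■  
                                         ┃■■■■■■■■■■  
                                         ┃■■■■■■■■■■  
                                         ┃■■■■■■■■■■  
                                         ┃■■■■■■■■■■  
                                         ┃■■■■■■■■■■  
                                         ┗━━━━━━━━━━━━
                                                      
                                                      
                                                      
                                                      
                                                      
                                                      
     ┏━━━━━━━━━━━━━━━━━━━━━━━━━━━━━━━┓                
     ┃ SlidingPuzzle                 ┃                
     ┠───────────────────────────────┨                
     ┃┌────┬────┬────┬────┐          ┃                
     ┃│  1 │  8 │  3 │  7 │          ┃                
     ┃├────┼────┼────┼────┤          ┃                
     ┃│  6 │  2 │  9 │    │          ┃                
     ┃├────┼────┼────┼────┤          ┃                
     ┃│  5 │ 15 │  4 │ 14 │          ┃                


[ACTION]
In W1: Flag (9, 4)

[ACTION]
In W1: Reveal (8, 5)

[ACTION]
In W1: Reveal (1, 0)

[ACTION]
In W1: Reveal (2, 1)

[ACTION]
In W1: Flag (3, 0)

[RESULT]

                                         ┃ Minesweeper
                                         ┠────────────
                                         ┃✹■✹■■■■■■■  
                                         ┃✹■✹■■■✹■■■  
                                         ┃■■■✹■✹■✹■■  
                                         ┃■■■✹■✹■✹■■  
                                         ┃■■■■■■✹■■■  
                                         ┃■■■✹■■■■■■  
                                         ┗━━━━━━━━━━━━
                                                      
                                                      
                                                      
                                                      
                                                      
                                                      
     ┏━━━━━━━━━━━━━━━━━━━━━━━━━━━━━━━┓                
     ┃ SlidingPuzzle                 ┃                
     ┠───────────────────────────────┨                
     ┃┌────┬────┬────┬────┐          ┃                
     ┃│  1 │  8 │  3 │  7 │          ┃                
     ┃├────┼────┼────┼────┤          ┃                
     ┃│  6 │  2 │  9 │    │          ┃                
     ┃├────┼────┼────┼────┤          ┃                
     ┃│  5 │ 15 │  4 │ 14 │          ┃                


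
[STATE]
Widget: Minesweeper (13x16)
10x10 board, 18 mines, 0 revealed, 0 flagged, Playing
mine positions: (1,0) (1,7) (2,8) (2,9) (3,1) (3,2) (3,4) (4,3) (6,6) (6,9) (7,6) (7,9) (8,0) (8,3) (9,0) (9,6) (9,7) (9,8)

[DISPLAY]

■■■■■■■■■■   
■■■■■■■■■■   
■■■■■■■■■■   
■■■■■■■■■■   
■■■■■■■■■■   
■■■■■■■■■■   
■■■■■■■■■■   
■■■■■■■■■■   
■■■■■■■■■■   
■■■■■■■■■■   
             
             
             
             
             
             


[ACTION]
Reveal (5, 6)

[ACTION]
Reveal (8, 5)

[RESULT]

■■■■■■■■■■   
■■■■■■■■■■   
■■■■■■■■■■   
■■■■■■■■■■   
■■■■■■■■■■   
■■■■■■1■■■   
■■■■■■■■■■   
■■■■■■■■■■   
■■■■■2■■■■   
■■■■■■■■■■   
             
             
             
             
             
             


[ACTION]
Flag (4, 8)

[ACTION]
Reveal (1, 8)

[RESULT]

■■■■■■■■■■   
■■■■■■■■3■   
■■■■■■■■■■   
■■■■■■■■■■   
■■■■■■■■⚑■   
■■■■■■1■■■   
■■■■■■■■■■   
■■■■■■■■■■   
■■■■■2■■■■   
■■■■■■■■■■   
             
             
             
             
             
             


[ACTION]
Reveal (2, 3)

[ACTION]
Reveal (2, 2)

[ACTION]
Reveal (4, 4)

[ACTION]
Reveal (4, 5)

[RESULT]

■■■■■■■■■■   
■■■■■■■■3■   
■■22■■■■■■   
■■■■■■■■■■   
■■■■21■■⚑■   
■■■■■■1■■■   
■■■■■■■■■■   
■■■■■■■■■■   
■■■■■2■■■■   
■■■■■■■■■■   
             
             
             
             
             
             


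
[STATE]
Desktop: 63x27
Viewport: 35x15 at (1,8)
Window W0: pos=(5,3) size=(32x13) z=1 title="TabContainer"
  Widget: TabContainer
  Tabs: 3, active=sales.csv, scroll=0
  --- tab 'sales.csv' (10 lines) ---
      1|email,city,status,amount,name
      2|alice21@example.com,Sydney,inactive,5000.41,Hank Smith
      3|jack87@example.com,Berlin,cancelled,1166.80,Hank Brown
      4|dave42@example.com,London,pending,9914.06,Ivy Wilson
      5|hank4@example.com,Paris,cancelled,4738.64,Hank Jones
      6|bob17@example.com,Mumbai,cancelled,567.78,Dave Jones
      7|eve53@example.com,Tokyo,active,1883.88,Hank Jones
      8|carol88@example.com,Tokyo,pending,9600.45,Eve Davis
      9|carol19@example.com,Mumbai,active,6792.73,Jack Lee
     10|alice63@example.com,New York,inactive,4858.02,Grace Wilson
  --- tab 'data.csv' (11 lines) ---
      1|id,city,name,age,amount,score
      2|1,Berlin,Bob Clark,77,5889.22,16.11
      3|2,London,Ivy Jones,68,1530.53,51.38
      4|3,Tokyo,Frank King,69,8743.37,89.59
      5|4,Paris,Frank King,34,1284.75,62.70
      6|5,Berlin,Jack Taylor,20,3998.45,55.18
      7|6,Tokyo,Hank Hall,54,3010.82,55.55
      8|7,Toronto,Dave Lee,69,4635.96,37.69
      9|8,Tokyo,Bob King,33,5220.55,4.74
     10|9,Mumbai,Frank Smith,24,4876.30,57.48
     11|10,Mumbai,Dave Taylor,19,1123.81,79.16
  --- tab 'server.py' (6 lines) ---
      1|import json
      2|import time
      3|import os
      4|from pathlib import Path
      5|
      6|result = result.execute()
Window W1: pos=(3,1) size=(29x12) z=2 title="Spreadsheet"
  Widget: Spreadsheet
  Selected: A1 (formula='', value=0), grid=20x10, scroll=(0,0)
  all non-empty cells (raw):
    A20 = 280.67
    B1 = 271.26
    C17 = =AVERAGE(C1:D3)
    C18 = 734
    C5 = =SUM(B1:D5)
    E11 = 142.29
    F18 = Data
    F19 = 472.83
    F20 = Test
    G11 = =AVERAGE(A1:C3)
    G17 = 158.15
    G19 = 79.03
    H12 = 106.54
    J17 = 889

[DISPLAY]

  ┃  2        0       0       ┃ame 
  ┃  3        0       0       ┃,ina
  ┃  4        0       0       ┃canc
  ┃  5        0       0#CIRC! ┃pend
  ┗━━━━━━━━━━━━━━━━━━━━━━━━━━━┛ncel
    ┃bob17@example.com,Mumbai,cance
    ┃eve53@example.com,Tokyo,active
    ┗━━━━━━━━━━━━━━━━━━━━━━━━━━━━━━
                                   
                                   
                                   
                                   
                                   
                                   
                                   


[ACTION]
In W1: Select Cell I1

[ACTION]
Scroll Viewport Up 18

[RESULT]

                                   
  ┏━━━━━━━━━━━━━━━━━━━━━━━━━━━┓    
  ┃ Spreadsheet               ┃    
  ┠───────────────────────────┨━━━━
  ┃I1:                        ┃    
  ┃       A       B       C   ┃────
  ┃---------------------------┃rver
  ┃  1        0  271.26       ┃────
  ┃  2        0       0       ┃ame 
  ┃  3        0       0       ┃,ina
  ┃  4        0       0       ┃canc
  ┃  5        0       0#CIRC! ┃pend
  ┗━━━━━━━━━━━━━━━━━━━━━━━━━━━┛ncel
    ┃bob17@example.com,Mumbai,cance
    ┃eve53@example.com,Tokyo,active


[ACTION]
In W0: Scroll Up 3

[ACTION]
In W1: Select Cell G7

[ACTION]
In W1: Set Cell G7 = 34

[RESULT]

                                   
  ┏━━━━━━━━━━━━━━━━━━━━━━━━━━━┓    
  ┃ Spreadsheet               ┃    
  ┠───────────────────────────┨━━━━
  ┃G7: 34                     ┃    
  ┃       A       B       C   ┃────
  ┃---------------------------┃rver
  ┃  1        0  271.26       ┃────
  ┃  2        0       0       ┃ame 
  ┃  3        0       0       ┃,ina
  ┃  4        0       0       ┃canc
  ┃  5        0       0#CIRC! ┃pend
  ┗━━━━━━━━━━━━━━━━━━━━━━━━━━━┛ncel
    ┃bob17@example.com,Mumbai,cance
    ┃eve53@example.com,Tokyo,active


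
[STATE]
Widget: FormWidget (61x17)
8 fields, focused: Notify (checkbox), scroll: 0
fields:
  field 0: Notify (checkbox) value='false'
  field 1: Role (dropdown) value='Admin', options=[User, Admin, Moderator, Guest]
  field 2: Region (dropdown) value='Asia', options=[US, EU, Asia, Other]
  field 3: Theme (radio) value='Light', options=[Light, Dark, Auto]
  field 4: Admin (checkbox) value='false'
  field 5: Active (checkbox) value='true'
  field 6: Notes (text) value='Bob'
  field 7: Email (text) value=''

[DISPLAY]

> Notify:     [ ]                                            
  Role:       [Admin                                       ▼]
  Region:     [Asia                                        ▼]
  Theme:      (●) Light  ( ) Dark  ( ) Auto                  
  Admin:      [ ]                                            
  Active:     [x]                                            
  Notes:      [Bob                                          ]
  Email:      [                                             ]
                                                             
                                                             
                                                             
                                                             
                                                             
                                                             
                                                             
                                                             
                                                             


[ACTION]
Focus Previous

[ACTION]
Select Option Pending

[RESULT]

  Notify:     [ ]                                            
  Role:       [Admin                                       ▼]
  Region:     [Asia                                        ▼]
  Theme:      (●) Light  ( ) Dark  ( ) Auto                  
  Admin:      [ ]                                            
  Active:     [x]                                            
  Notes:      [Bob                                          ]
> Email:      [                                             ]
                                                             
                                                             
                                                             
                                                             
                                                             
                                                             
                                                             
                                                             
                                                             


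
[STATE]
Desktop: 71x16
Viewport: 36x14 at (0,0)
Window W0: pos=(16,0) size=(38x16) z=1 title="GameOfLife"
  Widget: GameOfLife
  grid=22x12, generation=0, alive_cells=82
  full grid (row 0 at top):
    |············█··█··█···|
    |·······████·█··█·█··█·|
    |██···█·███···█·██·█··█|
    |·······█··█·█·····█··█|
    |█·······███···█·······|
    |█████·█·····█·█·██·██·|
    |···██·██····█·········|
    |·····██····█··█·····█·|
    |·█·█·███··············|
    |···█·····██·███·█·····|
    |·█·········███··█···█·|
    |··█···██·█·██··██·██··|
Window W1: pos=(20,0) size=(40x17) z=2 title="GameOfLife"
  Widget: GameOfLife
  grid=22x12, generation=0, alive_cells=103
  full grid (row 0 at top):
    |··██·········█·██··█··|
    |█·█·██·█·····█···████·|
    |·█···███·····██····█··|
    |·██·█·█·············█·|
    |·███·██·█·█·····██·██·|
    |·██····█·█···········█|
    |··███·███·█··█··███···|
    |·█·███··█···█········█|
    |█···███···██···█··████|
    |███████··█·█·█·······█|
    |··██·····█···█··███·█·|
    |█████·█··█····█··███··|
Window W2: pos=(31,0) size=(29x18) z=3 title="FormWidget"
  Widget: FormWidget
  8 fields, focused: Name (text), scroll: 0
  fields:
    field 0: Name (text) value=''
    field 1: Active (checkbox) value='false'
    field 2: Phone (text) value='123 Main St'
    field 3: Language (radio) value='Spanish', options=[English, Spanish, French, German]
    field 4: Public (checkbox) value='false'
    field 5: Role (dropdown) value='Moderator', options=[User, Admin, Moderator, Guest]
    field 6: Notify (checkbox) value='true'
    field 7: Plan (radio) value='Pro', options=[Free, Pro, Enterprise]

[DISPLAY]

                ┏━━━┏━━━━━━━━━━┏━━━━
                ┃ Ga┃ GameOfLif┃ For
                ┠───┠──────────┠────
                ┃Gen┃Gen: 0    ┃> Na
                ┃···┃··██······┃  Ac
                ┃···┃█·█·██·█··┃  Ph
                ┃██·┃·█···███··┃  La
                ┃···┃·██·█·█···┃  Pu
                ┃█··┃·███·██·█·┃  Ro
                ┃███┃·██····█·█┃  No
                ┃···┃··███·███·┃  Pl
                ┃···┃·█·███··█·┃    
                ┃·█·┃█···███···┃    
                ┃···┃███████··█┃    


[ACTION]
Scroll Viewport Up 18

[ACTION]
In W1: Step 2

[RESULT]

                ┏━━━┏━━━━━━━━━━┏━━━━
                ┃ Ga┃ GameOfLif┃ For
                ┠───┠──────────┠────
                ┃Gen┃Gen: 2    ┃> Na
                ┃···┃·██·██····┃  Ac
                ┃···┃··█·███···┃  Ph
                ┃██·┃·█·████···┃  La
                ┃···┃██··█·███·┃  Pu
                ┃█··┃····██···█┃  Ro
                ┃███┃······██·█┃  No
                ┃···┃·········█┃  Pl
                ┃···┃·······██·┃    
                ┃·█·┃██·····█··┃    
                ┃···┃······█···┃    


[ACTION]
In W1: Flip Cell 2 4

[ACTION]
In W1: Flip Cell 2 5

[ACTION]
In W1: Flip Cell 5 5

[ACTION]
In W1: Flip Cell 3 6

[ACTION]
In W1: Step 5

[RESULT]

                ┏━━━┏━━━━━━━━━━┏━━━━
                ┃ Ga┃ GameOfLif┃ For
                ┠───┠──────────┠────
                ┃Gen┃Gen: 7    ┃> Na
                ┃···┃···██··█··┃  Ac
                ┃···┃·████···█·┃  Ph
                ┃██·┃███·█···██┃  La
                ┃···┃█·█····███┃  Pu
                ┃█··┃·█·······█┃  Ro
                ┃███┃·····██···┃  No
                ┃···┃····█····█┃  Pl
                ┃···┃········██┃    
                ┃·█·┃····█···█·┃    
                ┃···┃·····██···┃    
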